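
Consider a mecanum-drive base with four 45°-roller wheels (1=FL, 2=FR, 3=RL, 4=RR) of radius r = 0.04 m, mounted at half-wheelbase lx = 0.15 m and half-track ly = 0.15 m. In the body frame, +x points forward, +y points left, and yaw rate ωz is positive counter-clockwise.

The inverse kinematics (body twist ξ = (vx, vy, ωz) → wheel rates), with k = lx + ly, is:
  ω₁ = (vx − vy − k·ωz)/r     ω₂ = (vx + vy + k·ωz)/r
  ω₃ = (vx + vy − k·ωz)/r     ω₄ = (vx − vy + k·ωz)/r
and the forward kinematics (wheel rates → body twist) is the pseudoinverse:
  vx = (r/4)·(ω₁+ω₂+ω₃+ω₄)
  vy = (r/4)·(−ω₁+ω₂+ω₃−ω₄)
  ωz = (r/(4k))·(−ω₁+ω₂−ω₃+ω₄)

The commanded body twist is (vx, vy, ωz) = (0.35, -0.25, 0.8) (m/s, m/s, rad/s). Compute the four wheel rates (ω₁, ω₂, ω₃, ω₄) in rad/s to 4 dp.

(9.0000, 8.5000, -3.5000, 21.0000)

k = lx + ly = 0.15 + 0.15 = 0.3000;  k·ωz = 0.3000·0.8 = 0.2400
ω₁ (FL) = (vx − vy − k·ωz)/r = 0.3600/0.04 = 9.0000
ω₂ (FR) = (vx + vy + k·ωz)/r = 0.3400/0.04 = 8.5000
ω₃ (RL) = (vx + vy − k·ωz)/r = -0.1400/0.04 = -3.5000
ω₄ (RR) = (vx − vy + k·ωz)/r = 0.8400/0.04 = 21.0000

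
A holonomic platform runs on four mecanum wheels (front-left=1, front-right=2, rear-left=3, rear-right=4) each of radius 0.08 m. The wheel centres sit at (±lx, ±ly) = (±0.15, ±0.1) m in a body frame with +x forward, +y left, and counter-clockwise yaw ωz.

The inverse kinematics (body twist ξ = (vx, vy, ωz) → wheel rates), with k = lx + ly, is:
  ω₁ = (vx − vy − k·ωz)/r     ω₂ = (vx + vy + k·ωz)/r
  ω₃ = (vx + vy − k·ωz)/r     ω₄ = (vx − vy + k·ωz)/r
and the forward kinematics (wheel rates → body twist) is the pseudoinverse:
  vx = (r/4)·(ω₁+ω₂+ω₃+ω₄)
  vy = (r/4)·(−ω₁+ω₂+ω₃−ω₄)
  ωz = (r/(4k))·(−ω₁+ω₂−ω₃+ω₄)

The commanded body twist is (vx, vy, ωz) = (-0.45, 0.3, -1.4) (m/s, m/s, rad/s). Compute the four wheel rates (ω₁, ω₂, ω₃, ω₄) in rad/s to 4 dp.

(-5.0000, -6.2500, 2.5000, -13.7500)

k = lx + ly = 0.15 + 0.1 = 0.2500;  k·ωz = 0.2500·-1.4 = -0.3500
ω₁ (FL) = (vx − vy − k·ωz)/r = -0.4000/0.08 = -5.0000
ω₂ (FR) = (vx + vy + k·ωz)/r = -0.5000/0.08 = -6.2500
ω₃ (RL) = (vx + vy − k·ωz)/r = 0.2000/0.08 = 2.5000
ω₄ (RR) = (vx − vy + k·ωz)/r = -1.1000/0.08 = -13.7500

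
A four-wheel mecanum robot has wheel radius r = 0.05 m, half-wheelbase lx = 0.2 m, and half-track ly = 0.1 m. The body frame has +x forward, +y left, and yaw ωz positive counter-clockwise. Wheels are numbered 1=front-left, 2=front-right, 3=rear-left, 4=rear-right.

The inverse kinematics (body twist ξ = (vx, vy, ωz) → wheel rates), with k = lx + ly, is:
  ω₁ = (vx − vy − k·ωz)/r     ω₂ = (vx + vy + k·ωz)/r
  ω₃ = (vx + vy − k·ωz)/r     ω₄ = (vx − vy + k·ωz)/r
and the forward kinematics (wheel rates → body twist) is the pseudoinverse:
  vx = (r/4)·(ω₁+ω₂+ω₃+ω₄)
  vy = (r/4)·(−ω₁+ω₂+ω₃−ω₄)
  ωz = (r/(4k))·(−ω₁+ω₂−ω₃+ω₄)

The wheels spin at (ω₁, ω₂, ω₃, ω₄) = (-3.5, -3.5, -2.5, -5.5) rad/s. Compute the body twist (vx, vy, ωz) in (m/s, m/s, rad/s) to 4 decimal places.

k = lx + ly = 0.2 + 0.1 = 0.3000
ω₁+ω₂+ω₃+ω₄ = -15.0000  →  vx = (0.05/4)·-15.0000 = -0.1875
−ω₁+ω₂+ω₃−ω₄ = 3.0000  →  vy = (0.05/4)·3.0000 = 0.0375
−ω₁+ω₂−ω₃+ω₄ = -3.0000  →  ωz = (0.05/1.2000)·-3.0000 = -0.1250

(-0.1875, 0.0375, -0.1250)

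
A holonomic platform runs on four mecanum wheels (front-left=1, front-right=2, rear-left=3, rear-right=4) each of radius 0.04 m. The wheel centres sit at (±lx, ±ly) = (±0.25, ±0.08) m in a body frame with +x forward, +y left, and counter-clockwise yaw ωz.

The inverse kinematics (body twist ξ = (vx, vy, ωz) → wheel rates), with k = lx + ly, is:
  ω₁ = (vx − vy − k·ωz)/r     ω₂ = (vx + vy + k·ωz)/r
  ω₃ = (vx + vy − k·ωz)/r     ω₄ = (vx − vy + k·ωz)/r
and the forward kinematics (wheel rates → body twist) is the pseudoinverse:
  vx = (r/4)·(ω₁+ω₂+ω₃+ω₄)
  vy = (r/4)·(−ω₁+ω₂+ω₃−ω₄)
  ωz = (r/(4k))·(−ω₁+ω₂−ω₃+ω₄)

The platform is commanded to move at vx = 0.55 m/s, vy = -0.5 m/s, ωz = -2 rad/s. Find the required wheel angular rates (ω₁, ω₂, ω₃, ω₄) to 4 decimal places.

k = lx + ly = 0.25 + 0.08 = 0.3300;  k·ωz = 0.3300·-2 = -0.6600
ω₁ (FL) = (vx − vy − k·ωz)/r = 1.7100/0.04 = 42.7500
ω₂ (FR) = (vx + vy + k·ωz)/r = -0.6100/0.04 = -15.2500
ω₃ (RL) = (vx + vy − k·ωz)/r = 0.7100/0.04 = 17.7500
ω₄ (RR) = (vx − vy + k·ωz)/r = 0.3900/0.04 = 9.7500

(42.7500, -15.2500, 17.7500, 9.7500)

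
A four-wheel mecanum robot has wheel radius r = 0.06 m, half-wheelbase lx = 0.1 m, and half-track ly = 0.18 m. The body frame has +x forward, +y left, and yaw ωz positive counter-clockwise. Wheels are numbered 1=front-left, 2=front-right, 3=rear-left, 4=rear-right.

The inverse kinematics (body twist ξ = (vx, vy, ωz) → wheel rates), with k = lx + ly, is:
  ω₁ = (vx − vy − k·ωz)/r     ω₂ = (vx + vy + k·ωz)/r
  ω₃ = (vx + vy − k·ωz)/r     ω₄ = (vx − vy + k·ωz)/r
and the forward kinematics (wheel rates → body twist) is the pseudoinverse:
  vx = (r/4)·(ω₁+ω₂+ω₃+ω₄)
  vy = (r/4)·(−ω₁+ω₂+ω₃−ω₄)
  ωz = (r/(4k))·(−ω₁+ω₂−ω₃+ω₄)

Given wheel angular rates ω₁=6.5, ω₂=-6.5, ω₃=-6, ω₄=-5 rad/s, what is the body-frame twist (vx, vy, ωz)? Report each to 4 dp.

(-0.1650, -0.2100, -0.6429)

k = lx + ly = 0.1 + 0.18 = 0.2800
ω₁+ω₂+ω₃+ω₄ = -11.0000  →  vx = (0.06/4)·-11.0000 = -0.1650
−ω₁+ω₂+ω₃−ω₄ = -14.0000  →  vy = (0.06/4)·-14.0000 = -0.2100
−ω₁+ω₂−ω₃+ω₄ = -12.0000  →  ωz = (0.06/1.1200)·-12.0000 = -0.6429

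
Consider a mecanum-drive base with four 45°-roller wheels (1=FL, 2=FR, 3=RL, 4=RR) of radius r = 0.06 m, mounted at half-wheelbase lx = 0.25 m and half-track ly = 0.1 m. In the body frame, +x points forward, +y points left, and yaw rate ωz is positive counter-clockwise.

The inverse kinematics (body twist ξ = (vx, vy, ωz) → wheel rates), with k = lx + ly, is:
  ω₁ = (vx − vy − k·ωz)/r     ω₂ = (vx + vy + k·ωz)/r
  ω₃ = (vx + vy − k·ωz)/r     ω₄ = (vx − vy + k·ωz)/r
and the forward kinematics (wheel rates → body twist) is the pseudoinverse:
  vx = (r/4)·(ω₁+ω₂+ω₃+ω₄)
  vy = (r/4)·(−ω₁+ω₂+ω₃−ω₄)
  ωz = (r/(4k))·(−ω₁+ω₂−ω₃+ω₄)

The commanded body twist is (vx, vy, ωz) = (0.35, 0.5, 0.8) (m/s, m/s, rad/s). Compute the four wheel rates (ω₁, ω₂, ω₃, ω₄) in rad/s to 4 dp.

(-7.1667, 18.8333, 9.5000, 2.1667)

k = lx + ly = 0.25 + 0.1 = 0.3500;  k·ωz = 0.3500·0.8 = 0.2800
ω₁ (FL) = (vx − vy − k·ωz)/r = -0.4300/0.06 = -7.1667
ω₂ (FR) = (vx + vy + k·ωz)/r = 1.1300/0.06 = 18.8333
ω₃ (RL) = (vx + vy − k·ωz)/r = 0.5700/0.06 = 9.5000
ω₄ (RR) = (vx − vy + k·ωz)/r = 0.1300/0.06 = 2.1667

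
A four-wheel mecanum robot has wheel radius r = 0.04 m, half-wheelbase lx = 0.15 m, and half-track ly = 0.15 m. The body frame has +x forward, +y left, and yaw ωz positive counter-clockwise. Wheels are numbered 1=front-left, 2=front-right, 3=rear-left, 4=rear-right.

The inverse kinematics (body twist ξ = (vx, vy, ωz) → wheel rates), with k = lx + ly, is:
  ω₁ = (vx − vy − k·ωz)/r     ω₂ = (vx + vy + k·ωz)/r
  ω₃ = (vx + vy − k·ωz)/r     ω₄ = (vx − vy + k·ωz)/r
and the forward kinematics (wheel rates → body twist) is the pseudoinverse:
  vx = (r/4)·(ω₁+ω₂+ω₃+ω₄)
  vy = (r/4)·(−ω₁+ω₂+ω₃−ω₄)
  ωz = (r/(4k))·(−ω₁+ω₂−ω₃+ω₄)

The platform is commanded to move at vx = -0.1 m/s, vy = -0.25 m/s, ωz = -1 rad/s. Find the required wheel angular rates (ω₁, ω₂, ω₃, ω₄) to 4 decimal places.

(11.2500, -16.2500, -1.2500, -3.7500)

k = lx + ly = 0.15 + 0.15 = 0.3000;  k·ωz = 0.3000·-1 = -0.3000
ω₁ (FL) = (vx − vy − k·ωz)/r = 0.4500/0.04 = 11.2500
ω₂ (FR) = (vx + vy + k·ωz)/r = -0.6500/0.04 = -16.2500
ω₃ (RL) = (vx + vy − k·ωz)/r = -0.0500/0.04 = -1.2500
ω₄ (RR) = (vx − vy + k·ωz)/r = -0.1500/0.04 = -3.7500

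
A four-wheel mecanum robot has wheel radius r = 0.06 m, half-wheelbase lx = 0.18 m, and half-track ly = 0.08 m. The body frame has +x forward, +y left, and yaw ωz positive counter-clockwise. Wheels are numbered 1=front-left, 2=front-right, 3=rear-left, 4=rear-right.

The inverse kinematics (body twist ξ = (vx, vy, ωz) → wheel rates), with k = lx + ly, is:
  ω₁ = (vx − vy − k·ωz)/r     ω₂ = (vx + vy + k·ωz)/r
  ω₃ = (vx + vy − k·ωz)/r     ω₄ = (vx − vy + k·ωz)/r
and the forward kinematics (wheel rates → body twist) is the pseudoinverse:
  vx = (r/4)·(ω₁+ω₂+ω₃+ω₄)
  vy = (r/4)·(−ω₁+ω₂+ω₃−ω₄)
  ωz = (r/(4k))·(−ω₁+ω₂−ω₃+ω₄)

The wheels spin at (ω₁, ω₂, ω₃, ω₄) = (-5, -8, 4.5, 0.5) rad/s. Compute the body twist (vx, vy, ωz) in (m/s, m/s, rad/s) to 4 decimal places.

(-0.1200, 0.0150, -0.4038)

k = lx + ly = 0.18 + 0.08 = 0.2600
ω₁+ω₂+ω₃+ω₄ = -8.0000  →  vx = (0.06/4)·-8.0000 = -0.1200
−ω₁+ω₂+ω₃−ω₄ = 1.0000  →  vy = (0.06/4)·1.0000 = 0.0150
−ω₁+ω₂−ω₃+ω₄ = -7.0000  →  ωz = (0.06/1.0400)·-7.0000 = -0.4038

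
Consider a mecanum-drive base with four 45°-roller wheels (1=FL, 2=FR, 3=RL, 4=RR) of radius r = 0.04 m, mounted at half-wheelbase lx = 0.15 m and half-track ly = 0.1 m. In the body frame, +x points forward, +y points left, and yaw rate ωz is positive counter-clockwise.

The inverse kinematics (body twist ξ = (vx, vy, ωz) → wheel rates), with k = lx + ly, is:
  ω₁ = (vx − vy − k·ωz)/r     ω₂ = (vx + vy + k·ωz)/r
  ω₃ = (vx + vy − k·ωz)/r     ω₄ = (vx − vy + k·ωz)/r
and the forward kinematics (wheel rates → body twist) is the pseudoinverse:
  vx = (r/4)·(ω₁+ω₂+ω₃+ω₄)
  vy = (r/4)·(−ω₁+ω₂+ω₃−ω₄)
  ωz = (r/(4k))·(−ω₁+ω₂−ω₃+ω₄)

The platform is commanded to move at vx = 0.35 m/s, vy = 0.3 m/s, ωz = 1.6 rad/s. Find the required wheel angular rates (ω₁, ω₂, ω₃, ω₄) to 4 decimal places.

k = lx + ly = 0.15 + 0.1 = 0.2500;  k·ωz = 0.2500·1.6 = 0.4000
ω₁ (FL) = (vx − vy − k·ωz)/r = -0.3500/0.04 = -8.7500
ω₂ (FR) = (vx + vy + k·ωz)/r = 1.0500/0.04 = 26.2500
ω₃ (RL) = (vx + vy − k·ωz)/r = 0.2500/0.04 = 6.2500
ω₄ (RR) = (vx − vy + k·ωz)/r = 0.4500/0.04 = 11.2500

(-8.7500, 26.2500, 6.2500, 11.2500)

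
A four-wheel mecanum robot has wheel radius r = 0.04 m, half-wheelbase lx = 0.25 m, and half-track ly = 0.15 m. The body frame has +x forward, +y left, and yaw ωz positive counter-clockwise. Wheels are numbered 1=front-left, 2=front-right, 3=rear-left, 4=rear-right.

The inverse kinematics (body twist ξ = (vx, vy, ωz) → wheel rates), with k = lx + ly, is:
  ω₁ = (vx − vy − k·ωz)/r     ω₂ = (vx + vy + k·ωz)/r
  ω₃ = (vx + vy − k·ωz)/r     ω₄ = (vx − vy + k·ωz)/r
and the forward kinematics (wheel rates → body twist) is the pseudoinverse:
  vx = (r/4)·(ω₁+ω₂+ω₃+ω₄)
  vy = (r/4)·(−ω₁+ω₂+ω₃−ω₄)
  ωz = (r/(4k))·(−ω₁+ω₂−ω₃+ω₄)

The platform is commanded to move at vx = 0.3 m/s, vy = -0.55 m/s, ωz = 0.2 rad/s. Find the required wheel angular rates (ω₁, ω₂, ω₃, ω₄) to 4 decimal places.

k = lx + ly = 0.25 + 0.15 = 0.4000;  k·ωz = 0.4000·0.2 = 0.0800
ω₁ (FL) = (vx − vy − k·ωz)/r = 0.7700/0.04 = 19.2500
ω₂ (FR) = (vx + vy + k·ωz)/r = -0.1700/0.04 = -4.2500
ω₃ (RL) = (vx + vy − k·ωz)/r = -0.3300/0.04 = -8.2500
ω₄ (RR) = (vx − vy + k·ωz)/r = 0.9300/0.04 = 23.2500

(19.2500, -4.2500, -8.2500, 23.2500)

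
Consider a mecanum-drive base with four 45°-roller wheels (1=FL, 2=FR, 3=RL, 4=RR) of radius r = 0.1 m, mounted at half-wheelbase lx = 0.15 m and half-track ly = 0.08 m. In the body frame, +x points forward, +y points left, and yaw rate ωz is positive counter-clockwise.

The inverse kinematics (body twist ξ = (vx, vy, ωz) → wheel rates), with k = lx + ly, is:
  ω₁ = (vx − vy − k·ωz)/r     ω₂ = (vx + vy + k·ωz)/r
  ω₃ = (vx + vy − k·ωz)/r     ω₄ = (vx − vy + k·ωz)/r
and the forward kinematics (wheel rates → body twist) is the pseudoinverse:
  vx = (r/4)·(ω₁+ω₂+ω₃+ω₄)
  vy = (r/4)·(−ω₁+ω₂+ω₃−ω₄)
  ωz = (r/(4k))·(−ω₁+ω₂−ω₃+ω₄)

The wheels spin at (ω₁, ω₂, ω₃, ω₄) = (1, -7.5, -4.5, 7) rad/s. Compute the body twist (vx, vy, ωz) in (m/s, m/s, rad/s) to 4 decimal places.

k = lx + ly = 0.15 + 0.08 = 0.2300
ω₁+ω₂+ω₃+ω₄ = -4.0000  →  vx = (0.1/4)·-4.0000 = -0.1000
−ω₁+ω₂+ω₃−ω₄ = -20.0000  →  vy = (0.1/4)·-20.0000 = -0.5000
−ω₁+ω₂−ω₃+ω₄ = 3.0000  →  ωz = (0.1/0.9200)·3.0000 = 0.3261

(-0.1000, -0.5000, 0.3261)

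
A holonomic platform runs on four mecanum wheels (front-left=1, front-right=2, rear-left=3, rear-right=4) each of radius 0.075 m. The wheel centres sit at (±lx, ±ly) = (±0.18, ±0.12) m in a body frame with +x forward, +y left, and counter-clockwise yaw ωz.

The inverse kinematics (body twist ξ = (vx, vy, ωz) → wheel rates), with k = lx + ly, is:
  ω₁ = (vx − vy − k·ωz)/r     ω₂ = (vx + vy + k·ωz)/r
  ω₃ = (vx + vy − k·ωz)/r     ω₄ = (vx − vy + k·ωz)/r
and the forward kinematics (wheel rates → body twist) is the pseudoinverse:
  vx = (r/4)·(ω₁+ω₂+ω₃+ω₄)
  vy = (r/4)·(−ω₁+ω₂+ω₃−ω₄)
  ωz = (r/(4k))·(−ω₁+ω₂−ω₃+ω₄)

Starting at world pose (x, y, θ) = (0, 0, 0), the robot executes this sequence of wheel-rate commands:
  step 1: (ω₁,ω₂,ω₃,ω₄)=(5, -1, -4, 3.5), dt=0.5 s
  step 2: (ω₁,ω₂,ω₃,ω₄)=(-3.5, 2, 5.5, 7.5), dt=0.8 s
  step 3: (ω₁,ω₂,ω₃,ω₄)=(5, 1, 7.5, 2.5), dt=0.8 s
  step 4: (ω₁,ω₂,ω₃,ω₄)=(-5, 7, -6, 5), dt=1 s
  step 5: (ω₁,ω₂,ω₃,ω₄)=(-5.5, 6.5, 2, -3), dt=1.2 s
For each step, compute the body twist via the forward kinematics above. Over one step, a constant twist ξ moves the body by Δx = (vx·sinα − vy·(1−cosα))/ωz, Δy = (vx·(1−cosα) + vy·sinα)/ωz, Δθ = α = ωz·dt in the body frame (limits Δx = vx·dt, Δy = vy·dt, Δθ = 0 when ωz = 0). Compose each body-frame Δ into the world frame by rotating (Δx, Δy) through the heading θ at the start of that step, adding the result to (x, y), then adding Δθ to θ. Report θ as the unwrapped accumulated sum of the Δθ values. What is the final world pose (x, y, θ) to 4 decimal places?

(0.0470, 0.0120, 1.9344)

step 1: ξ=(vx,vy,ωz)=(0.0656, -0.2531, 0.0938), dt=0.5 → body Δ=(0.0358, -0.1257, 0.0469) → world pose (0.0358, -0.1257, 0.0469)
step 2: ξ=(vx,vy,ωz)=(0.2156, 0.0656, 0.4688), dt=0.8 → body Δ=(0.1588, 0.0832, 0.3750) → world pose (0.1904, -0.0352, 0.4219)
step 3: ξ=(vx,vy,ωz)=(0.3000, 0.0187, -0.5625), dt=0.8 → body Δ=(0.2353, -0.0386, -0.4500) → world pose (0.4209, 0.0260, -0.0281)
step 4: ξ=(vx,vy,ωz)=(0.0188, 0.0188, 1.4375), dt=1.0 → body Δ=(0.0016, 0.0242, 1.4375) → world pose (0.4232, 0.0502, 1.4094)
step 5: ξ=(vx,vy,ωz)=(0.0000, 0.3187, 0.4375), dt=1.2 → body Δ=(-0.0981, 0.3652, 0.5250) → world pose (0.0470, 0.0120, 1.9344)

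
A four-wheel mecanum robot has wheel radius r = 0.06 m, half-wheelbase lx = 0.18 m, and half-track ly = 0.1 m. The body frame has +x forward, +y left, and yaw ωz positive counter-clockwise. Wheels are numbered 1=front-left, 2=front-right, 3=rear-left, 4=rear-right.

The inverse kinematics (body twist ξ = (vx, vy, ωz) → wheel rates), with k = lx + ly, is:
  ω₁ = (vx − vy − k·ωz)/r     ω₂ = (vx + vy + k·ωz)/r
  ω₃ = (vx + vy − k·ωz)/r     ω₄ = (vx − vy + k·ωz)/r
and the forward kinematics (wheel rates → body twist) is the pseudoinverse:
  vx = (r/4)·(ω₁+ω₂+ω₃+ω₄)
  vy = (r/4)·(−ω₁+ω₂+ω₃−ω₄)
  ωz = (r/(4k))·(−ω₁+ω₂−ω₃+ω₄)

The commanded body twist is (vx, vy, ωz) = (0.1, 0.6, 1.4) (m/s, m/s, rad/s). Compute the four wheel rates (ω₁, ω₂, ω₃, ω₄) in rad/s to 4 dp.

(-14.8667, 18.2000, 5.1333, -1.8000)

k = lx + ly = 0.18 + 0.1 = 0.2800;  k·ωz = 0.2800·1.4 = 0.3920
ω₁ (FL) = (vx − vy − k·ωz)/r = -0.8920/0.06 = -14.8667
ω₂ (FR) = (vx + vy + k·ωz)/r = 1.0920/0.06 = 18.2000
ω₃ (RL) = (vx + vy − k·ωz)/r = 0.3080/0.06 = 5.1333
ω₄ (RR) = (vx − vy + k·ωz)/r = -0.1080/0.06 = -1.8000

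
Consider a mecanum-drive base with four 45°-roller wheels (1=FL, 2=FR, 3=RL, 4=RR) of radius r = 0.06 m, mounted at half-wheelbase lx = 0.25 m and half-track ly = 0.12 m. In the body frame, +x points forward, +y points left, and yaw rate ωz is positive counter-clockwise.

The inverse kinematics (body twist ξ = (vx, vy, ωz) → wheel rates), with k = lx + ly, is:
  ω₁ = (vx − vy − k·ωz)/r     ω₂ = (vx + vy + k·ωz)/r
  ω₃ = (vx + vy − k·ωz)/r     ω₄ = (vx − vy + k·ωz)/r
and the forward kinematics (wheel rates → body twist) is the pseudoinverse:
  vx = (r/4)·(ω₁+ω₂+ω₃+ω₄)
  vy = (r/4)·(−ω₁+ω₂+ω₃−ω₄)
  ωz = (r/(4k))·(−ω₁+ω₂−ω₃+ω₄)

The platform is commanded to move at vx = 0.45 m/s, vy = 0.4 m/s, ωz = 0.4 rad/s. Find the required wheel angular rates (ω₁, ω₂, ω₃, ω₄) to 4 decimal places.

(-1.6333, 16.6333, 11.7000, 3.3000)

k = lx + ly = 0.25 + 0.12 = 0.3700;  k·ωz = 0.3700·0.4 = 0.1480
ω₁ (FL) = (vx − vy − k·ωz)/r = -0.0980/0.06 = -1.6333
ω₂ (FR) = (vx + vy + k·ωz)/r = 0.9980/0.06 = 16.6333
ω₃ (RL) = (vx + vy − k·ωz)/r = 0.7020/0.06 = 11.7000
ω₄ (RR) = (vx − vy + k·ωz)/r = 0.1980/0.06 = 3.3000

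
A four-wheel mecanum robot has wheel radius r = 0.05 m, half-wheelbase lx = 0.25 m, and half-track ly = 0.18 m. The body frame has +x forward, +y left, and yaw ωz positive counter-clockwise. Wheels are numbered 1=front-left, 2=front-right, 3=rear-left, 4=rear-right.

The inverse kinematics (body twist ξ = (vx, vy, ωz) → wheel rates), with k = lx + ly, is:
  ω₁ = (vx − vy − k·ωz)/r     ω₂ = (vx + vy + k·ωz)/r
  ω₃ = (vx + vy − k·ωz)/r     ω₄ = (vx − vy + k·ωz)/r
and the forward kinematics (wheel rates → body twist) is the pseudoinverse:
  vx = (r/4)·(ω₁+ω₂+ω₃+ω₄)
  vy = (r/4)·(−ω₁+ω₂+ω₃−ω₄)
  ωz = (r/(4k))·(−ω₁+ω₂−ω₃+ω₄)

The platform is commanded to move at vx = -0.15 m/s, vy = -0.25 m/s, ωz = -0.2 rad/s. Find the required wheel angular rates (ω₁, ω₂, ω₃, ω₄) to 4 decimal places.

(3.7200, -9.7200, -6.2800, 0.2800)

k = lx + ly = 0.25 + 0.18 = 0.4300;  k·ωz = 0.4300·-0.2 = -0.0860
ω₁ (FL) = (vx − vy − k·ωz)/r = 0.1860/0.05 = 3.7200
ω₂ (FR) = (vx + vy + k·ωz)/r = -0.4860/0.05 = -9.7200
ω₃ (RL) = (vx + vy − k·ωz)/r = -0.3140/0.05 = -6.2800
ω₄ (RR) = (vx − vy + k·ωz)/r = 0.0140/0.05 = 0.2800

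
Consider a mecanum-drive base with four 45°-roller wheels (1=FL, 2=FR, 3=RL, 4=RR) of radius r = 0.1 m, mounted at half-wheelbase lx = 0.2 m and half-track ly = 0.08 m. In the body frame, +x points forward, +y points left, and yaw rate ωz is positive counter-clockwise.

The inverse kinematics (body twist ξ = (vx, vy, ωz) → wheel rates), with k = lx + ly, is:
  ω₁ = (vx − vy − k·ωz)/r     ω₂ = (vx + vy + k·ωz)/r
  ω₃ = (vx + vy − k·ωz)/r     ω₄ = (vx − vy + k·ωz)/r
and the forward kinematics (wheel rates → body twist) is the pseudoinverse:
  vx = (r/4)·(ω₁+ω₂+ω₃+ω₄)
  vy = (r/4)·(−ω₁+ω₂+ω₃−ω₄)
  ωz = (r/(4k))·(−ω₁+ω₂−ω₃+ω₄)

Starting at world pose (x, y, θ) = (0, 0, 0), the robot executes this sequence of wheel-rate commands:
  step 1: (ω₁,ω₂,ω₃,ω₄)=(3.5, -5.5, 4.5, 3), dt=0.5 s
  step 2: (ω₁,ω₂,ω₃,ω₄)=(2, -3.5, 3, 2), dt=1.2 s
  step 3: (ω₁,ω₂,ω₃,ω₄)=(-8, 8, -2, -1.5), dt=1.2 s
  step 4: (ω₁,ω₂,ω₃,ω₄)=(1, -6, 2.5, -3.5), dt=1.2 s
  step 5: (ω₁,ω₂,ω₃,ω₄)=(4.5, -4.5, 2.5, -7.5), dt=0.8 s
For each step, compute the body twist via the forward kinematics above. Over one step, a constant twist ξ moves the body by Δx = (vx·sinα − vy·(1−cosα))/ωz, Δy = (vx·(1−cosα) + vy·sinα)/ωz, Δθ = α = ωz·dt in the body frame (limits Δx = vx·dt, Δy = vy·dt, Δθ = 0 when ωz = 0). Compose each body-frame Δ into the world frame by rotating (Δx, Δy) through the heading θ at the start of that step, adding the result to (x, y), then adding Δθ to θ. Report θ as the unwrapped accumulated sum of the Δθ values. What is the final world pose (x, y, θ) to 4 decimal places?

step 1: ξ=(vx,vy,ωz)=(0.1375, -0.1875, -0.9375), dt=0.5 → body Δ=(0.0447, -0.1062, -0.4688) → world pose (0.0447, -0.1062, -0.4688)
step 2: ξ=(vx,vy,ωz)=(0.0875, -0.1125, -0.5804), dt=1.2 → body Δ=(0.0516, -0.1595, -0.6964) → world pose (0.0187, -0.2717, -1.1652)
step 3: ξ=(vx,vy,ωz)=(-0.0875, 0.3875, 1.4732), dt=1.2 → body Δ=(-0.3728, 0.1869, 1.7679) → world pose (0.0433, 0.1445, 0.6027)
step 4: ξ=(vx,vy,ωz)=(-0.1500, -0.0250, -1.1607), dt=1.2 → body Δ=(-0.1449, 0.0852, -1.3929) → world pose (-0.1243, 0.1326, -0.7902)
step 5: ξ=(vx,vy,ωz)=(-0.1250, 0.0250, -1.6964), dt=0.8 → body Δ=(-0.0604, 0.0725, -1.3571) → world pose (-0.1154, 0.2265, -2.1473)

(-0.1154, 0.2265, -2.1473)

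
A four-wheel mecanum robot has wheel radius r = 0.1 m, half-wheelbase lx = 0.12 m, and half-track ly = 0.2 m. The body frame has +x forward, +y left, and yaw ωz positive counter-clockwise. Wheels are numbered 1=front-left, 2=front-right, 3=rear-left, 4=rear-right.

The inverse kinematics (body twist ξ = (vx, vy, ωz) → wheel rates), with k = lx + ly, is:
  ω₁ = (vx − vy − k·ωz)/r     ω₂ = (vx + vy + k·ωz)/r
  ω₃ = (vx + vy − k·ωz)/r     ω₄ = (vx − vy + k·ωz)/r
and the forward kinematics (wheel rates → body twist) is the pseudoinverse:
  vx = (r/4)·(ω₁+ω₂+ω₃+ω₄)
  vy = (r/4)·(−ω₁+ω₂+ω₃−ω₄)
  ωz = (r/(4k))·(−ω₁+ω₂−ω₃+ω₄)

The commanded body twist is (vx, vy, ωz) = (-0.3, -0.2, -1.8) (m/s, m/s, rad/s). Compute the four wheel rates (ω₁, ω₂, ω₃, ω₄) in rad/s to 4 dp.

k = lx + ly = 0.12 + 0.2 = 0.3200;  k·ωz = 0.3200·-1.8 = -0.5760
ω₁ (FL) = (vx − vy − k·ωz)/r = 0.4760/0.1 = 4.7600
ω₂ (FR) = (vx + vy + k·ωz)/r = -1.0760/0.1 = -10.7600
ω₃ (RL) = (vx + vy − k·ωz)/r = 0.0760/0.1 = 0.7600
ω₄ (RR) = (vx − vy + k·ωz)/r = -0.6760/0.1 = -6.7600

(4.7600, -10.7600, 0.7600, -6.7600)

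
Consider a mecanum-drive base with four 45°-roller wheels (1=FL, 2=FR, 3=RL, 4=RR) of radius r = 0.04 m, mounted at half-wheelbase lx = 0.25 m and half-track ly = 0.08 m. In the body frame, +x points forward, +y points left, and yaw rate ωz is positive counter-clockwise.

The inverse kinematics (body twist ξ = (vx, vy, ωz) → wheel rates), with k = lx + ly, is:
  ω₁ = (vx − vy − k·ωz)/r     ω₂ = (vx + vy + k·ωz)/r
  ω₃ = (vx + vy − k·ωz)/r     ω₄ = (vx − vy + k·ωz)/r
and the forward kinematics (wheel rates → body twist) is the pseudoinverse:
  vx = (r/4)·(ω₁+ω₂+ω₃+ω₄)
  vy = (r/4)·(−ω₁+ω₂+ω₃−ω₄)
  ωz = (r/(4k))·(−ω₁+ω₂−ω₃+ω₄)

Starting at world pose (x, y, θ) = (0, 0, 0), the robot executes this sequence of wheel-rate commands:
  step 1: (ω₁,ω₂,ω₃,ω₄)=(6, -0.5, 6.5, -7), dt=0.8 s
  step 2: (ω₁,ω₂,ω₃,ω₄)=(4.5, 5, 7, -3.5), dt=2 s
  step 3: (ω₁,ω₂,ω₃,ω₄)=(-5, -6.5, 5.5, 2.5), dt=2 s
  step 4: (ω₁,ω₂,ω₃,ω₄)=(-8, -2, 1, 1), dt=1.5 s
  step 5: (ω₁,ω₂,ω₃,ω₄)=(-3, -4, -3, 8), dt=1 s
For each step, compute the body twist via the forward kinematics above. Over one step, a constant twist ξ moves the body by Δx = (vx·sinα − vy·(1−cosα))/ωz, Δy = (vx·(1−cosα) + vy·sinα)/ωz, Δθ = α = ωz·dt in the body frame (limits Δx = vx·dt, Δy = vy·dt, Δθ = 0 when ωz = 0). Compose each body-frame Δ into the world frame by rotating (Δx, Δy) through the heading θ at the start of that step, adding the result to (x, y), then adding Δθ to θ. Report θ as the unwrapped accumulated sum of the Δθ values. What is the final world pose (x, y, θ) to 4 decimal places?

step 1: ξ=(vx,vy,ωz)=(0.0500, 0.0700, -0.6061), dt=0.8 → body Δ=(0.0518, 0.0443, -0.4848) → world pose (0.0518, 0.0443, -0.4848)
step 2: ξ=(vx,vy,ωz)=(0.1300, 0.1100, -0.3030), dt=2.0 → body Δ=(0.3090, 0.1304, -0.6061) → world pose (0.3859, 0.0156, -1.0909)
step 3: ξ=(vx,vy,ωz)=(-0.0350, 0.0150, -0.1364), dt=2.0 → body Δ=(-0.0651, 0.0391, -0.2727) → world pose (0.3906, 0.0914, -1.3636)
step 4: ξ=(vx,vy,ωz)=(-0.0800, 0.0600, 0.1818), dt=1.5 → body Δ=(-0.1307, 0.0726, 0.2727) → world pose (0.4348, 0.2343, -1.0909)
step 5: ξ=(vx,vy,ωz)=(-0.0200, -0.1200, 0.3030), dt=1.0 → body Δ=(-0.0017, -0.1212, 0.3030) → world pose (0.3265, 0.1798, -0.7879)

(0.3265, 0.1798, -0.7879)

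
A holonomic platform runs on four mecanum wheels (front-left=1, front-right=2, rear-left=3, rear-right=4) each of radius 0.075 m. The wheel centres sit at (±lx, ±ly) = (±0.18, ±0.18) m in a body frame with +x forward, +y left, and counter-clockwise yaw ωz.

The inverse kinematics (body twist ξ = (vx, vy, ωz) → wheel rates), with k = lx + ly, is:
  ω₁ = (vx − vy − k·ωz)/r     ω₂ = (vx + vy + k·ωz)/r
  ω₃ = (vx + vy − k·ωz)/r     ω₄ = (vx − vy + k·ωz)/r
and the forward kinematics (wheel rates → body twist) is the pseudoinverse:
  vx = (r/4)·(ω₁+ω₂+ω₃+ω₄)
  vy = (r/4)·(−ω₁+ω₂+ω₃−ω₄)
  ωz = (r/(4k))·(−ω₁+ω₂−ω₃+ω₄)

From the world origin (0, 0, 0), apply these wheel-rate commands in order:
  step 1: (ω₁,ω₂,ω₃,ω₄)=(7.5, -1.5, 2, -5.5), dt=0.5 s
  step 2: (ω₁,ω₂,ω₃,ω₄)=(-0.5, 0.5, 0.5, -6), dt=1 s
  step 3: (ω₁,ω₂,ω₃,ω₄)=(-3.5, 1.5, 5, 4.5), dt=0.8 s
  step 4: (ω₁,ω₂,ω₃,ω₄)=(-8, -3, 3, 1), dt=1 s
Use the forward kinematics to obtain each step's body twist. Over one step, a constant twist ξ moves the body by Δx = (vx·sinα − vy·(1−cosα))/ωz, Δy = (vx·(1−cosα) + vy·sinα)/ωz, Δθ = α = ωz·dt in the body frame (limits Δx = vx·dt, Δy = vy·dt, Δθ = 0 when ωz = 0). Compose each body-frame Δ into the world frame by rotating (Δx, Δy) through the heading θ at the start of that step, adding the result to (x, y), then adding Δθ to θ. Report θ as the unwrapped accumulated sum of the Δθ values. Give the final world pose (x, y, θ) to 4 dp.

step 1: ξ=(vx,vy,ωz)=(0.0469, -0.0281, -0.8594), dt=0.5 → body Δ=(0.0197, -0.0186, -0.4297) → world pose (0.0197, -0.0186, -0.4297)
step 2: ξ=(vx,vy,ωz)=(-0.1031, 0.1406, -0.2865), dt=1.0 → body Δ=(-0.0817, 0.1534, -0.2865) → world pose (0.0094, 0.1549, -0.7161)
step 3: ξ=(vx,vy,ωz)=(0.1406, 0.1031, 0.2344), dt=0.8 → body Δ=(0.1041, 0.0925, 0.1875) → world pose (0.1487, 0.1563, -0.5286)
step 4: ξ=(vx,vy,ωz)=(-0.1313, 0.1313, 0.1563), dt=1.0 → body Δ=(-0.1409, 0.1205, 0.1563) → world pose (0.0877, 0.3315, -0.3724)

(0.0877, 0.3315, -0.3724)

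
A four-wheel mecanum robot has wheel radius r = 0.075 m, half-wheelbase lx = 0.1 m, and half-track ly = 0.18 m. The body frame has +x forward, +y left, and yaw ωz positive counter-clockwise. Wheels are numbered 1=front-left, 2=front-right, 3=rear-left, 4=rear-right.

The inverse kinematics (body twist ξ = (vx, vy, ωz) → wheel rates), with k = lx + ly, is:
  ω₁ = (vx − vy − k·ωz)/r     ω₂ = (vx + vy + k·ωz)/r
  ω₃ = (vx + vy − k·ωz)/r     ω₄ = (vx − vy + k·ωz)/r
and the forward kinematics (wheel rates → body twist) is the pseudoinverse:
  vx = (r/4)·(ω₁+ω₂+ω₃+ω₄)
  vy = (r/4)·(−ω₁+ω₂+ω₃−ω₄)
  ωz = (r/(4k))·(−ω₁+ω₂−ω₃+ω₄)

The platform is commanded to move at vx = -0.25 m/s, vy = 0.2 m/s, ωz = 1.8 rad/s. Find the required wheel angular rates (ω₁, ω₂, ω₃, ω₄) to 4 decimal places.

k = lx + ly = 0.1 + 0.18 = 0.2800;  k·ωz = 0.2800·1.8 = 0.5040
ω₁ (FL) = (vx − vy − k·ωz)/r = -0.9540/0.075 = -12.7200
ω₂ (FR) = (vx + vy + k·ωz)/r = 0.4540/0.075 = 6.0533
ω₃ (RL) = (vx + vy − k·ωz)/r = -0.5540/0.075 = -7.3867
ω₄ (RR) = (vx − vy + k·ωz)/r = 0.0540/0.075 = 0.7200

(-12.7200, 6.0533, -7.3867, 0.7200)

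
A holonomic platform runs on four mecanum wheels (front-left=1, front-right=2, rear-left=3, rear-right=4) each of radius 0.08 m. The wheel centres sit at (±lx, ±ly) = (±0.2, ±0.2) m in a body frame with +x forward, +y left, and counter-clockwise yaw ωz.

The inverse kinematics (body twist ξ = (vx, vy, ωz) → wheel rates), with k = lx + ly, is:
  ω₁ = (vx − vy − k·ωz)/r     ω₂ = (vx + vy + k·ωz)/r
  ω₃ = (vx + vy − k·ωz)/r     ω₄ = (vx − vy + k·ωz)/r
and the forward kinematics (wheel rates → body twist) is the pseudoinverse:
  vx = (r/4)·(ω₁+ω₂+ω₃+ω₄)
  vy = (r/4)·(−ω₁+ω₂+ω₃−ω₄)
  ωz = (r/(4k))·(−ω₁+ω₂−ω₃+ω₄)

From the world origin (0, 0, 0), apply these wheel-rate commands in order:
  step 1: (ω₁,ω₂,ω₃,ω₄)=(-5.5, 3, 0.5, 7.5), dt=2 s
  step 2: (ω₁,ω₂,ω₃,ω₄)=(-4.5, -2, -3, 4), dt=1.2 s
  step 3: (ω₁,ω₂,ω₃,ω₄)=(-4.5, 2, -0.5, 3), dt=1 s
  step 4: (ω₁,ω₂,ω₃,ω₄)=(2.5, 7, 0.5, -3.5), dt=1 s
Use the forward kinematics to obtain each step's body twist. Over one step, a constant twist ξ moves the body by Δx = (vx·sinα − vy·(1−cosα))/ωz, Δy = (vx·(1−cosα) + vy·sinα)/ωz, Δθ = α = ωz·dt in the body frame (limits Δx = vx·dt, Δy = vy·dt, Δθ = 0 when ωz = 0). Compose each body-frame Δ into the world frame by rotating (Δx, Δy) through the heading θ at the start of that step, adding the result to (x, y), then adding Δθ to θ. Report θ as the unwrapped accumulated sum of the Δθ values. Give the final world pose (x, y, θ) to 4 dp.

(0.0031, -0.0478, 2.6450)

step 1: ξ=(vx,vy,ωz)=(0.1100, 0.0300, 0.7750), dt=2.0 → body Δ=(0.1040, 0.1777, 1.5500) → world pose (0.1040, 0.1777, 1.5500)
step 2: ξ=(vx,vy,ωz)=(-0.1100, -0.0900, 0.4750), dt=1.2 → body Δ=(-0.0950, -0.1389, 0.5700) → world pose (0.2409, 0.0798, 2.1200)
step 3: ξ=(vx,vy,ωz)=(0.0000, 0.0600, 0.5000), dt=1.0 → body Δ=(-0.0147, 0.0575, 0.5000) → world pose (0.1995, 0.0372, 2.6200)
step 4: ξ=(vx,vy,ωz)=(0.1300, 0.1700, 0.0250), dt=1.0 → body Δ=(0.1279, 0.1716, 0.0250) → world pose (0.0031, -0.0478, 2.6450)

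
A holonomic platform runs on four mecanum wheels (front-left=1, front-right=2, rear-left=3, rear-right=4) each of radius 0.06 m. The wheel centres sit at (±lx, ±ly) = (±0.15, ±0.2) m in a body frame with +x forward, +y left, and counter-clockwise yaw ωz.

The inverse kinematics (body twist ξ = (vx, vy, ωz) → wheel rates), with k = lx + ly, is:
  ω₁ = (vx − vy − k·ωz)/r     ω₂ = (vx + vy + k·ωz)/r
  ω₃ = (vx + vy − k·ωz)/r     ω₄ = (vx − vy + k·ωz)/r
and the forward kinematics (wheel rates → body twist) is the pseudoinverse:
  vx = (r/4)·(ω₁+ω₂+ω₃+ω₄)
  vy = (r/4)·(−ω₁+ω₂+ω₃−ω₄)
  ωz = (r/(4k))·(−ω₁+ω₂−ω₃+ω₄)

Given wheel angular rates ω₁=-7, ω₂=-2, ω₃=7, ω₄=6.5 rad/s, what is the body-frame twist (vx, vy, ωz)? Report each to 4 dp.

(0.0675, 0.0825, 0.1929)

k = lx + ly = 0.15 + 0.2 = 0.3500
ω₁+ω₂+ω₃+ω₄ = 4.5000  →  vx = (0.06/4)·4.5000 = 0.0675
−ω₁+ω₂+ω₃−ω₄ = 5.5000  →  vy = (0.06/4)·5.5000 = 0.0825
−ω₁+ω₂−ω₃+ω₄ = 4.5000  →  ωz = (0.06/1.4000)·4.5000 = 0.1929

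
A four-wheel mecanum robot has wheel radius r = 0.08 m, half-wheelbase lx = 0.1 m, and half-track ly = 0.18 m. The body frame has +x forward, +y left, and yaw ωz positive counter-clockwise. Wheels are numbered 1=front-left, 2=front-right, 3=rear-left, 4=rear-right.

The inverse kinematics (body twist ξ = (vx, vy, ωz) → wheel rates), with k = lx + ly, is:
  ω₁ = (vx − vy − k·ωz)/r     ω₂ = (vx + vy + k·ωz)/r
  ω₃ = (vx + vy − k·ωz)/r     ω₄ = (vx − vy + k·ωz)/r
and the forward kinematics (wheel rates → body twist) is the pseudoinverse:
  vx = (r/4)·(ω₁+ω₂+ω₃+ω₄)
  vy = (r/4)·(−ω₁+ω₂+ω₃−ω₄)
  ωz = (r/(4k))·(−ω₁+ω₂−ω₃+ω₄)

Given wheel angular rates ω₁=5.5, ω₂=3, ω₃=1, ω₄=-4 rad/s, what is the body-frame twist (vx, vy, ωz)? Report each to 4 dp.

(0.1100, 0.0500, -0.5357)

k = lx + ly = 0.1 + 0.18 = 0.2800
ω₁+ω₂+ω₃+ω₄ = 5.5000  →  vx = (0.08/4)·5.5000 = 0.1100
−ω₁+ω₂+ω₃−ω₄ = 2.5000  →  vy = (0.08/4)·2.5000 = 0.0500
−ω₁+ω₂−ω₃+ω₄ = -7.5000  →  ωz = (0.08/1.1200)·-7.5000 = -0.5357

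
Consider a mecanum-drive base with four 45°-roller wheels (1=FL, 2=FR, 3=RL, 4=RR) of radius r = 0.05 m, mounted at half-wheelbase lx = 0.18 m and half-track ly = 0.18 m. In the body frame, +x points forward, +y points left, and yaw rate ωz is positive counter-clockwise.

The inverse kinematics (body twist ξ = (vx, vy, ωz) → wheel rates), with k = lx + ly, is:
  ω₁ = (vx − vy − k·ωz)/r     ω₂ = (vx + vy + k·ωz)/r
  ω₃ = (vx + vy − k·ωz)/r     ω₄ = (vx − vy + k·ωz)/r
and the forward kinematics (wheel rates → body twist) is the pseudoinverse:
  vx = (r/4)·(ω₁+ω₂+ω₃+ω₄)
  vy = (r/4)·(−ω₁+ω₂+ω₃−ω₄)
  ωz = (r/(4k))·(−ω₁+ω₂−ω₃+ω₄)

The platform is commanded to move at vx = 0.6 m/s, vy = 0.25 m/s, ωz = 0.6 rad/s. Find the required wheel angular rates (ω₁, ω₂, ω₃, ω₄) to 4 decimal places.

k = lx + ly = 0.18 + 0.18 = 0.3600;  k·ωz = 0.3600·0.6 = 0.2160
ω₁ (FL) = (vx − vy − k·ωz)/r = 0.1340/0.05 = 2.6800
ω₂ (FR) = (vx + vy + k·ωz)/r = 1.0660/0.05 = 21.3200
ω₃ (RL) = (vx + vy − k·ωz)/r = 0.6340/0.05 = 12.6800
ω₄ (RR) = (vx − vy + k·ωz)/r = 0.5660/0.05 = 11.3200

(2.6800, 21.3200, 12.6800, 11.3200)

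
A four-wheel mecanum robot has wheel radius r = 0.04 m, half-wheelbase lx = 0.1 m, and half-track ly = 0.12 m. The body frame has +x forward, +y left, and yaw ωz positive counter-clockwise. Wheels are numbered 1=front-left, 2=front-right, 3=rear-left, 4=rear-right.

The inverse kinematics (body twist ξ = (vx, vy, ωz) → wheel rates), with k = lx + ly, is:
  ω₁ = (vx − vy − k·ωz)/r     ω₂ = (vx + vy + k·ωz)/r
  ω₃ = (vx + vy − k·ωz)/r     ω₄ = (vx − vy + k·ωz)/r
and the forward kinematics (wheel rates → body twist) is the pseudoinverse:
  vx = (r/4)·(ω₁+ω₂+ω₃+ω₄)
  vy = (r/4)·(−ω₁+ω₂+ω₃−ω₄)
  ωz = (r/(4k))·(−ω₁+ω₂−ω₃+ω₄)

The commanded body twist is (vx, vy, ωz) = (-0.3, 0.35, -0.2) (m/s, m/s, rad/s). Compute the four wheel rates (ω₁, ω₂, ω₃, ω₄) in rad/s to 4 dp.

(-15.1500, 0.1500, 2.3500, -17.3500)

k = lx + ly = 0.1 + 0.12 = 0.2200;  k·ωz = 0.2200·-0.2 = -0.0440
ω₁ (FL) = (vx − vy − k·ωz)/r = -0.6060/0.04 = -15.1500
ω₂ (FR) = (vx + vy + k·ωz)/r = 0.0060/0.04 = 0.1500
ω₃ (RL) = (vx + vy − k·ωz)/r = 0.0940/0.04 = 2.3500
ω₄ (RR) = (vx − vy + k·ωz)/r = -0.6940/0.04 = -17.3500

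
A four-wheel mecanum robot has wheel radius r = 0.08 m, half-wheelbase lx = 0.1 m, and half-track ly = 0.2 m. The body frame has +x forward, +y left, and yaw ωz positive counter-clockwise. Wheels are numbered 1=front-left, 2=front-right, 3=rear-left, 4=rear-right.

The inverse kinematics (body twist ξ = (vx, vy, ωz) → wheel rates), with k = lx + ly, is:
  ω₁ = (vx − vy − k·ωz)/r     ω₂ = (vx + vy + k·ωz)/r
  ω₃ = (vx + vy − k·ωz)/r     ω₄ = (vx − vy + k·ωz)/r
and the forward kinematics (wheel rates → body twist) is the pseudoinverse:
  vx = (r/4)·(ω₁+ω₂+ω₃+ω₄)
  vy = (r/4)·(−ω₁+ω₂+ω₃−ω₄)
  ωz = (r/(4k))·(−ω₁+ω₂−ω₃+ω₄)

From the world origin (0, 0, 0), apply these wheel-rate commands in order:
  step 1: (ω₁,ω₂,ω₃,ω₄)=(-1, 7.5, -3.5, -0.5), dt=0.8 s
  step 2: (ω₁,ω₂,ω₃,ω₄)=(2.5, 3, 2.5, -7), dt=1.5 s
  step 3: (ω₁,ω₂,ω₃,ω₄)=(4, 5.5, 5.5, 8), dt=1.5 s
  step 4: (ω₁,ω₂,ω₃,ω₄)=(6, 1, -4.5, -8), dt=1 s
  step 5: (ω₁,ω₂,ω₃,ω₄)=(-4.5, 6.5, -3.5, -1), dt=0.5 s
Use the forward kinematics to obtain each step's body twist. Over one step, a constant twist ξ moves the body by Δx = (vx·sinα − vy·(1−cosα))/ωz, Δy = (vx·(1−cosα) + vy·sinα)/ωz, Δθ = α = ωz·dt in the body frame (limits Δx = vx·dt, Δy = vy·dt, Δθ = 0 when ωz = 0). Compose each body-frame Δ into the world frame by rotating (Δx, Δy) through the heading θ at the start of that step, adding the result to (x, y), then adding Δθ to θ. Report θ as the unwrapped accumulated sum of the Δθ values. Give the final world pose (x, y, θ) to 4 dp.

step 1: ξ=(vx,vy,ωz)=(0.0500, 0.1100, 0.7667), dt=0.8 → body Δ=(0.0114, 0.0945, 0.6133) → world pose (0.0114, 0.0945, 0.6133)
step 2: ξ=(vx,vy,ωz)=(0.0200, 0.2000, -0.6000), dt=1.5 → body Δ=(0.1522, 0.2485, -0.9000) → world pose (-0.0072, 0.3853, -0.2867)
step 3: ξ=(vx,vy,ωz)=(0.4600, -0.0200, 0.2667), dt=1.5 → body Δ=(0.6777, 0.1070, 0.4000) → world pose (0.6731, 0.2963, 0.1133)
step 4: ξ=(vx,vy,ωz)=(-0.1100, -0.0300, -0.5667), dt=1.0 → body Δ=(-0.1125, 0.0019, -0.5667) → world pose (0.5611, 0.2855, -0.4533)
step 5: ξ=(vx,vy,ωz)=(-0.0500, 0.1700, 0.9000), dt=0.5 → body Δ=(-0.0430, 0.0766, 0.4500) → world pose (0.5561, 0.3732, -0.0033)

(0.5561, 0.3732, -0.0033)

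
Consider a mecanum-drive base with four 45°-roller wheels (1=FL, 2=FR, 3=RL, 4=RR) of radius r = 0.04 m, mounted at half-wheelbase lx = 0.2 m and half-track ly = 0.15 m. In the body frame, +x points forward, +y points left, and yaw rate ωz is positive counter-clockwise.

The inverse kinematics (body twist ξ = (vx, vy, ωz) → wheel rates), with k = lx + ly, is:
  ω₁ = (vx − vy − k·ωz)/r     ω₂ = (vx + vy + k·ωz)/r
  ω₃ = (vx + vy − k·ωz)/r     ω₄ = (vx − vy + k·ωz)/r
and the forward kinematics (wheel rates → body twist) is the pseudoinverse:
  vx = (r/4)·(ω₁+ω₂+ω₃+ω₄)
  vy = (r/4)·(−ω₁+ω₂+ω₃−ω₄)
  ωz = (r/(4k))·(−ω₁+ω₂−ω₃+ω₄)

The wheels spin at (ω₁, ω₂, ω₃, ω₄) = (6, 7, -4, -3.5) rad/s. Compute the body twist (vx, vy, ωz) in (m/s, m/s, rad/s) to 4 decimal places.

k = lx + ly = 0.2 + 0.15 = 0.3500
ω₁+ω₂+ω₃+ω₄ = 5.5000  →  vx = (0.04/4)·5.5000 = 0.0550
−ω₁+ω₂+ω₃−ω₄ = 0.5000  →  vy = (0.04/4)·0.5000 = 0.0050
−ω₁+ω₂−ω₃+ω₄ = 1.5000  →  ωz = (0.04/1.4000)·1.5000 = 0.0429

(0.0550, 0.0050, 0.0429)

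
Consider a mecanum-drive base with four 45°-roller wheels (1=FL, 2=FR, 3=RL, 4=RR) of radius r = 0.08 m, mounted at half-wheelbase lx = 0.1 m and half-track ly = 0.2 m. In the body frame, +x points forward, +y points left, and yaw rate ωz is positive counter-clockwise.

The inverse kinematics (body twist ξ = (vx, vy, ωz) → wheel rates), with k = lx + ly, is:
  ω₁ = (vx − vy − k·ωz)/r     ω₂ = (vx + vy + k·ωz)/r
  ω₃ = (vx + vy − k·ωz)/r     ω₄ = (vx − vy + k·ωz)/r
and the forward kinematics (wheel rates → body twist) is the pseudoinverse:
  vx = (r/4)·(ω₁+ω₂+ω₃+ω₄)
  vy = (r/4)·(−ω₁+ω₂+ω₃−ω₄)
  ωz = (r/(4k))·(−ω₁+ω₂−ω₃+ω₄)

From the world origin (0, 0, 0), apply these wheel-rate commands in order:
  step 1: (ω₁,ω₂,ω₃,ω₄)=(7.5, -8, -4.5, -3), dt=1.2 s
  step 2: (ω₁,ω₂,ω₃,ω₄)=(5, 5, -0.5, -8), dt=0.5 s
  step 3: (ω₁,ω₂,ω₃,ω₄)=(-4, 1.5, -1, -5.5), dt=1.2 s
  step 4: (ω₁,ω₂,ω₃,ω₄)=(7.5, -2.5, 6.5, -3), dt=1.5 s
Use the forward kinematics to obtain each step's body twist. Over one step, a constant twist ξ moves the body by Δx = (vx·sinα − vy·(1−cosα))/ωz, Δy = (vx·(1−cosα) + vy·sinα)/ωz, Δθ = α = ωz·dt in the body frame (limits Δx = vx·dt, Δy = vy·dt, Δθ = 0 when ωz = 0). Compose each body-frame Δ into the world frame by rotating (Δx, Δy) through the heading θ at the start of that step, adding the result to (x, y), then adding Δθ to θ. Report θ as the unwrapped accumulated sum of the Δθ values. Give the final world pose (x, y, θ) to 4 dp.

(-0.2510, -0.1127, -3.2400)

step 1: ξ=(vx,vy,ωz)=(-0.1600, -0.3400, -0.9333), dt=1.2 → body Δ=(-0.3599, -0.2312, -1.1200) → world pose (-0.3599, -0.2312, -1.1200)
step 2: ξ=(vx,vy,ωz)=(0.0300, 0.1500, -0.5000), dt=0.5 → body Δ=(0.0242, 0.0724, -0.2500) → world pose (-0.2842, -0.2214, -1.3700)
step 3: ξ=(vx,vy,ωz)=(-0.1800, 0.2000, 0.0667), dt=1.2 → body Δ=(-0.2254, 0.2311, 0.0800) → world pose (-0.1027, 0.0455, -1.2900)
step 4: ξ=(vx,vy,ωz)=(0.1700, -0.0100, -1.3000), dt=1.5 → body Δ=(0.1109, -0.1863, -1.9500) → world pose (-0.2510, -0.1127, -3.2400)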